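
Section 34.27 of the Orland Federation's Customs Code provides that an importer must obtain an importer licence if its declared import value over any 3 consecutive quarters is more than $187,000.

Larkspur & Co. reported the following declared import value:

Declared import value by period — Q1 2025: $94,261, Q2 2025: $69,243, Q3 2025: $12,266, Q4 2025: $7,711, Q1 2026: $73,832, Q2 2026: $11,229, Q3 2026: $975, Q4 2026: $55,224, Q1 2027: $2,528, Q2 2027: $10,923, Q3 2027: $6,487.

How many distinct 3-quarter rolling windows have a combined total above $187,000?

0

Q1 2025–Q3 2025: $94,261 + $69,243 + $12,266 = $175,770 (under)
Q2 2025–Q4 2025: $69,243 + $12,266 + $7,711 = $89,220 (under)
Q3 2025–Q1 2026: $12,266 + $7,711 + $73,832 = $93,809 (under)
Q4 2025–Q2 2026: $7,711 + $73,832 + $11,229 = $92,772 (under)
Q1 2026–Q3 2026: $73,832 + $11,229 + $975 = $86,036 (under)
Q2 2026–Q4 2026: $11,229 + $975 + $55,224 = $67,428 (under)
Q3 2026–Q1 2027: $975 + $55,224 + $2,528 = $58,727 (under)
Q4 2026–Q2 2027: $55,224 + $2,528 + $10,923 = $68,675 (under)
Q1 2027–Q3 2027: $2,528 + $10,923 + $6,487 = $19,938 (under)
0 windows exceed the threshold.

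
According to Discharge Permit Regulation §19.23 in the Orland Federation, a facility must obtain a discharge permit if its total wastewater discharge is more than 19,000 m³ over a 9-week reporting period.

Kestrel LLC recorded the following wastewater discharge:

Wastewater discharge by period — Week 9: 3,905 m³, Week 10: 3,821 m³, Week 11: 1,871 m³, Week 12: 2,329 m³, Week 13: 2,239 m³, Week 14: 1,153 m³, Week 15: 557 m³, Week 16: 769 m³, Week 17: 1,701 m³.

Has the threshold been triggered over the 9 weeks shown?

No

Total wastewater discharge: 3,905 m³ + 3,821 m³ + 1,871 m³ + 2,329 m³ + 2,239 m³ + 1,153 m³ + 557 m³ + 769 m³ + 1,701 m³ = 18,345 m³.
18,345 m³ ≤ 19,000 m³, so the threshold is not exceeded.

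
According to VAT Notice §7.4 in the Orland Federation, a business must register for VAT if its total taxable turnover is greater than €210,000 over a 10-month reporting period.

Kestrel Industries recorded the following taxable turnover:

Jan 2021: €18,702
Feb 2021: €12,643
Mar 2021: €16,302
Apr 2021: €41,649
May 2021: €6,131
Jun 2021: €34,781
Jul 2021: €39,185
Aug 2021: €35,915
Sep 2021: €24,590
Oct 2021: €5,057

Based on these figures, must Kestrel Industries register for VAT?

Yes

Total taxable turnover: €18,702 + €12,643 + €16,302 + €41,649 + €6,131 + €34,781 + €39,185 + €35,915 + €24,590 + €5,057 = €234,955.
€234,955 > €210,000, so the threshold is exceeded.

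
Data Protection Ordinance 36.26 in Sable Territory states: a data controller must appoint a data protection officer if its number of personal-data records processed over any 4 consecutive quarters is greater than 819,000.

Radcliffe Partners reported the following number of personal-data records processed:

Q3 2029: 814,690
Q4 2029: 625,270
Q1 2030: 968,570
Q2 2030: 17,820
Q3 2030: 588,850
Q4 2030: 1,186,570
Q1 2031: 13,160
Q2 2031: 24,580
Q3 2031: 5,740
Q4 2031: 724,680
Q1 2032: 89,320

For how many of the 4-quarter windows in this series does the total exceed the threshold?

7

Q3 2029–Q2 2030: 814,690 + 625,270 + 968,570 + 17,820 = 2,426,350 (over)
Q4 2029–Q3 2030: 625,270 + 968,570 + 17,820 + 588,850 = 2,200,510 (over)
Q1 2030–Q4 2030: 968,570 + 17,820 + 588,850 + 1,186,570 = 2,761,810 (over)
Q2 2030–Q1 2031: 17,820 + 588,850 + 1,186,570 + 13,160 = 1,806,400 (over)
Q3 2030–Q2 2031: 588,850 + 1,186,570 + 13,160 + 24,580 = 1,813,160 (over)
Q4 2030–Q3 2031: 1,186,570 + 13,160 + 24,580 + 5,740 = 1,230,050 (over)
Q1 2031–Q4 2031: 13,160 + 24,580 + 5,740 + 724,680 = 768,160 (under)
Q2 2031–Q1 2032: 24,580 + 5,740 + 724,680 + 89,320 = 844,320 (over)
7 windows exceed the threshold.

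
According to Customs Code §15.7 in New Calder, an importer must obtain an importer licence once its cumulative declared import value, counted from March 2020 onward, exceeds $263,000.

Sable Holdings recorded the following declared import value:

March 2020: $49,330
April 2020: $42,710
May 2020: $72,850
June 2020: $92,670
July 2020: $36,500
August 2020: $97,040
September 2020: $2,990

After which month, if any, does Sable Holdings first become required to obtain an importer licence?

July 2020

Through March 2020: $49,330
Through April 2020: $92,040
Through May 2020: $164,890
Through June 2020: $257,560
Through July 2020: $294,060 ← exceeds threshold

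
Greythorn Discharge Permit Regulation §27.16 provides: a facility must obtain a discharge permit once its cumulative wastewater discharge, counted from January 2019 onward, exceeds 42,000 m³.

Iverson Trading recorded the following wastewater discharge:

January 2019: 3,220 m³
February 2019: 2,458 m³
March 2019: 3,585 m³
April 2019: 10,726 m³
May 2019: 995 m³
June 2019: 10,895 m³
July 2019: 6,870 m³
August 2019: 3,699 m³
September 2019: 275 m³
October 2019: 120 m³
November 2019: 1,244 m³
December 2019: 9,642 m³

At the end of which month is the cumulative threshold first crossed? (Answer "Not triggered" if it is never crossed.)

Through January 2019: 3,220 m³
Through February 2019: 5,678 m³
Through March 2019: 9,263 m³
Through April 2019: 19,989 m³
Through May 2019: 20,984 m³
Through June 2019: 31,879 m³
Through July 2019: 38,749 m³
Through August 2019: 42,448 m³ ← exceeds threshold

August 2019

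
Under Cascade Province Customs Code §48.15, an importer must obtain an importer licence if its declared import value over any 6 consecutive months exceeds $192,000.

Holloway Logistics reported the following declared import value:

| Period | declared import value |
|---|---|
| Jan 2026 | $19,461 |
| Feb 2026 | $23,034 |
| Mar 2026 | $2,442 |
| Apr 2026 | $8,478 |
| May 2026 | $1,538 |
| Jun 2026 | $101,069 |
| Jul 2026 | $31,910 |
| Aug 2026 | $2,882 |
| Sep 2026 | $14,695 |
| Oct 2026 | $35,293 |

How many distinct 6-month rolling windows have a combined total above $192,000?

Jan 2026–Jun 2026: $19,461 + $23,034 + $2,442 + $8,478 + $1,538 + $101,069 = $156,022 (under)
Feb 2026–Jul 2026: $23,034 + $2,442 + $8,478 + $1,538 + $101,069 + $31,910 = $168,471 (under)
Mar 2026–Aug 2026: $2,442 + $8,478 + $1,538 + $101,069 + $31,910 + $2,882 = $148,319 (under)
Apr 2026–Sep 2026: $8,478 + $1,538 + $101,069 + $31,910 + $2,882 + $14,695 = $160,572 (under)
May 2026–Oct 2026: $1,538 + $101,069 + $31,910 + $2,882 + $14,695 + $35,293 = $187,387 (under)
0 windows exceed the threshold.

0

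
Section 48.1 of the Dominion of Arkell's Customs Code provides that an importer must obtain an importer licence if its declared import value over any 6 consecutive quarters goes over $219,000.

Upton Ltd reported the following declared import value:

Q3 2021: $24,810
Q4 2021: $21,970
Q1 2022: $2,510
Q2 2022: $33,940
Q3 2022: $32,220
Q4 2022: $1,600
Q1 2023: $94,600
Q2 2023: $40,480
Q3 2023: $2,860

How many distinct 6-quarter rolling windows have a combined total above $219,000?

Q3 2021–Q4 2022: $24,810 + $21,970 + $2,510 + $33,940 + $32,220 + $1,600 = $117,050 (under)
Q4 2021–Q1 2023: $21,970 + $2,510 + $33,940 + $32,220 + $1,600 + $94,600 = $186,840 (under)
Q1 2022–Q2 2023: $2,510 + $33,940 + $32,220 + $1,600 + $94,600 + $40,480 = $205,350 (under)
Q2 2022–Q3 2023: $33,940 + $32,220 + $1,600 + $94,600 + $40,480 + $2,860 = $205,700 (under)
0 windows exceed the threshold.

0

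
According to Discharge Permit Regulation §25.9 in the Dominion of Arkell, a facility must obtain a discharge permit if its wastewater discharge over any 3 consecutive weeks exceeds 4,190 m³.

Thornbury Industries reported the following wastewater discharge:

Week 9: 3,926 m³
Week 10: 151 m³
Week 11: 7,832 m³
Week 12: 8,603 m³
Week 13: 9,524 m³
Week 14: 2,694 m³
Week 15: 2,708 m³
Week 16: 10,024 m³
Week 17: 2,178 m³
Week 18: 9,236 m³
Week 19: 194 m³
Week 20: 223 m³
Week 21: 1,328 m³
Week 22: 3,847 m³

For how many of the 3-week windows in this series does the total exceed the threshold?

11

Week 9–Week 11: 3,926 m³ + 151 m³ + 7,832 m³ = 11,909 m³ (over)
Week 10–Week 12: 151 m³ + 7,832 m³ + 8,603 m³ = 16,586 m³ (over)
Week 11–Week 13: 7,832 m³ + 8,603 m³ + 9,524 m³ = 25,959 m³ (over)
Week 12–Week 14: 8,603 m³ + 9,524 m³ + 2,694 m³ = 20,821 m³ (over)
Week 13–Week 15: 9,524 m³ + 2,694 m³ + 2,708 m³ = 14,926 m³ (over)
Week 14–Week 16: 2,694 m³ + 2,708 m³ + 10,024 m³ = 15,426 m³ (over)
Week 15–Week 17: 2,708 m³ + 10,024 m³ + 2,178 m³ = 14,910 m³ (over)
Week 16–Week 18: 10,024 m³ + 2,178 m³ + 9,236 m³ = 21,438 m³ (over)
Week 17–Week 19: 2,178 m³ + 9,236 m³ + 194 m³ = 11,608 m³ (over)
Week 18–Week 20: 9,236 m³ + 194 m³ + 223 m³ = 9,653 m³ (over)
Week 19–Week 21: 194 m³ + 223 m³ + 1,328 m³ = 1,745 m³ (under)
Week 20–Week 22: 223 m³ + 1,328 m³ + 3,847 m³ = 5,398 m³ (over)
11 windows exceed the threshold.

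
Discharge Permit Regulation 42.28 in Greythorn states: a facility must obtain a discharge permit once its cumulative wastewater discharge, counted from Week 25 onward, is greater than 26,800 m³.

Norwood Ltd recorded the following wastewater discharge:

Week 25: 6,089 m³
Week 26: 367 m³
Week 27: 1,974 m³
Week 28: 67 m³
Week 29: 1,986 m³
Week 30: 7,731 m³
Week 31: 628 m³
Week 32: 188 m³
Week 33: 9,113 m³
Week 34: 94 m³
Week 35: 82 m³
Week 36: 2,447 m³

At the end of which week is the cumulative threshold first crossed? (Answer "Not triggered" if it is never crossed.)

Week 33

Through Week 25: 6,089 m³
Through Week 26: 6,456 m³
Through Week 27: 8,430 m³
Through Week 28: 8,497 m³
Through Week 29: 10,483 m³
Through Week 30: 18,214 m³
Through Week 31: 18,842 m³
Through Week 32: 19,030 m³
Through Week 33: 28,143 m³ ← exceeds threshold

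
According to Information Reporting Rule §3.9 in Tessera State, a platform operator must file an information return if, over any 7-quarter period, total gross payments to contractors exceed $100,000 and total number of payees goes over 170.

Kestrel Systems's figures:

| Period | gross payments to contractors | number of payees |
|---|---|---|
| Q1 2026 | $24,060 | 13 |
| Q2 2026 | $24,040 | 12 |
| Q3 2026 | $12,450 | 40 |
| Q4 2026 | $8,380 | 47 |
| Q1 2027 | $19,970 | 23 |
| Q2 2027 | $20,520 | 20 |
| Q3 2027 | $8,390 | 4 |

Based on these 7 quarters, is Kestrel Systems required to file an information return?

No

Total gross payments to contractors: $24,060 + $24,040 + $12,450 + $8,380 + $19,970 + $20,520 + $8,390 = $117,810 (> $100,000).
Total number of payees: 13 + 12 + 40 + 47 + 23 + 20 + 4 = 159 (≤ 170).
The test is 'and': the rule requires both, and at least one is not exceeded.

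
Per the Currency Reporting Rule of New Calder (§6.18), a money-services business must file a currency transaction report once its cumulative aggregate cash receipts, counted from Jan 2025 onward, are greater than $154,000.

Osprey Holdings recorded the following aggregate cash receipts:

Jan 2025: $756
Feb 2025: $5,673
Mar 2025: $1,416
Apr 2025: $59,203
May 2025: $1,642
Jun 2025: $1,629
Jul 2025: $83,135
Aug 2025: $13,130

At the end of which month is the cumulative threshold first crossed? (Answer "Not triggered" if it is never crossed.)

Through Jan 2025: $756
Through Feb 2025: $6,429
Through Mar 2025: $7,845
Through Apr 2025: $67,048
Through May 2025: $68,690
Through Jun 2025: $70,319
Through Jul 2025: $153,454
Through Aug 2025: $166,584 ← exceeds threshold

Aug 2025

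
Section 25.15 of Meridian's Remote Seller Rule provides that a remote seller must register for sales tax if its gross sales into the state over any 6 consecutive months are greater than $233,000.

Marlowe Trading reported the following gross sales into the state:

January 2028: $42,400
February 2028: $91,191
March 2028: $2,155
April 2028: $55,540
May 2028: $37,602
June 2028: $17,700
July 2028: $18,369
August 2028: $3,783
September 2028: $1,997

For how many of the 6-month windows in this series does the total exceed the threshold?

January 2028–June 2028: $42,400 + $91,191 + $2,155 + $55,540 + $37,602 + $17,700 = $246,588 (over)
February 2028–July 2028: $91,191 + $2,155 + $55,540 + $37,602 + $17,700 + $18,369 = $222,557 (under)
March 2028–August 2028: $2,155 + $55,540 + $37,602 + $17,700 + $18,369 + $3,783 = $135,149 (under)
April 2028–September 2028: $55,540 + $37,602 + $17,700 + $18,369 + $3,783 + $1,997 = $134,991 (under)
1 window exceeds the threshold.

1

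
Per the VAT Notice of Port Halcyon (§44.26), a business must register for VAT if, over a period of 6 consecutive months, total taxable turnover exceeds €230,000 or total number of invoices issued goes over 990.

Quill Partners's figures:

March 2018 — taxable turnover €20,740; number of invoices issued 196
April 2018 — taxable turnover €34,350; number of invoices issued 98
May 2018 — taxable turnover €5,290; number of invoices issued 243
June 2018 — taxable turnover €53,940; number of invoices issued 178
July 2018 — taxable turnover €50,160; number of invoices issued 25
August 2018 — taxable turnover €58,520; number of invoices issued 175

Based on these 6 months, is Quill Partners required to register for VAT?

No

Total taxable turnover: €20,740 + €34,350 + €5,290 + €53,940 + €50,160 + €58,520 = €223,000 (≤ €230,000).
Total number of invoices issued: 196 + 98 + 243 + 178 + 25 + 175 = 915 (≤ 990).
The test is 'or': neither threshold is exceeded.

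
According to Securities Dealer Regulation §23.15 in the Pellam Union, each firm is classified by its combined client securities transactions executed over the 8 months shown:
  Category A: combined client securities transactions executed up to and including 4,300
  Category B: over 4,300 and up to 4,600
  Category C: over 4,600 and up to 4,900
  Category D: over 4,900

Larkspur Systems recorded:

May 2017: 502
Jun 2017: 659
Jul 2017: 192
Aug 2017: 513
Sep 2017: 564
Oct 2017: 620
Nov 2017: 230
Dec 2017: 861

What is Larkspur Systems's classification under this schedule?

Category A

Combined client securities transactions executed: 502 + 659 + 192 + 513 + 564 + 620 + 230 + 861 = 4,141.
4,141 ≤ 4,300, so Category A applies.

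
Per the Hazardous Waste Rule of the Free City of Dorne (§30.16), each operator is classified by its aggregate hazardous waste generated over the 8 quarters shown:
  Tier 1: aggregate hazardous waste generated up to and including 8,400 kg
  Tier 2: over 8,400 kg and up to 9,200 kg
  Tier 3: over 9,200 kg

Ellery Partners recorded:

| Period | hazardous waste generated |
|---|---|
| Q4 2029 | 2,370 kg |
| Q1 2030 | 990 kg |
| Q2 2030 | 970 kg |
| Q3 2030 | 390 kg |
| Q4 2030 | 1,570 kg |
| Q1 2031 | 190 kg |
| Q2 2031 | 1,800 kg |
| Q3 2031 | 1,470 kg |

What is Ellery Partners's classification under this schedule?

Aggregate hazardous waste generated: 2,370 kg + 990 kg + 970 kg + 390 kg + 1,570 kg + 190 kg + 1,800 kg + 1,470 kg = 9,750 kg.
9,750 kg > 9,200 kg, so Tier 3 applies.

Tier 3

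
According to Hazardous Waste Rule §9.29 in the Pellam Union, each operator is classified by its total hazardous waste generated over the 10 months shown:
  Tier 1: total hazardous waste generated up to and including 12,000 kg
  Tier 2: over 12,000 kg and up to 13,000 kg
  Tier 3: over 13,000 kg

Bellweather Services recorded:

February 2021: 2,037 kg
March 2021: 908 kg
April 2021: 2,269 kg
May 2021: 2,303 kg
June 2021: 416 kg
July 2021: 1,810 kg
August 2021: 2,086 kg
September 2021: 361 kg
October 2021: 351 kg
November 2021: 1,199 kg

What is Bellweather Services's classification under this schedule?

Total hazardous waste generated: 2,037 kg + 908 kg + 2,269 kg + 2,303 kg + 416 kg + 1,810 kg + 2,086 kg + 361 kg + 351 kg + 1,199 kg = 13,740 kg.
13,740 kg > 13,000 kg, so Tier 3 applies.

Tier 3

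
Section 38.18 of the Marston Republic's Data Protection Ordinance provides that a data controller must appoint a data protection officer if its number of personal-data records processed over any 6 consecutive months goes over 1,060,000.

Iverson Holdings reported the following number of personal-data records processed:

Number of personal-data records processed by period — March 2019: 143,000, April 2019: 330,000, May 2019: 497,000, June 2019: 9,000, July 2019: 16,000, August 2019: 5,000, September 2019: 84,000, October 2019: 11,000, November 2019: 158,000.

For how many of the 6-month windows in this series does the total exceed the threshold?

0

March 2019–August 2019: 143,000 + 330,000 + 497,000 + 9,000 + 16,000 + 5,000 = 1,000,000 (under)
April 2019–September 2019: 330,000 + 497,000 + 9,000 + 16,000 + 5,000 + 84,000 = 941,000 (under)
May 2019–October 2019: 497,000 + 9,000 + 16,000 + 5,000 + 84,000 + 11,000 = 622,000 (under)
June 2019–November 2019: 9,000 + 16,000 + 5,000 + 84,000 + 11,000 + 158,000 = 283,000 (under)
0 windows exceed the threshold.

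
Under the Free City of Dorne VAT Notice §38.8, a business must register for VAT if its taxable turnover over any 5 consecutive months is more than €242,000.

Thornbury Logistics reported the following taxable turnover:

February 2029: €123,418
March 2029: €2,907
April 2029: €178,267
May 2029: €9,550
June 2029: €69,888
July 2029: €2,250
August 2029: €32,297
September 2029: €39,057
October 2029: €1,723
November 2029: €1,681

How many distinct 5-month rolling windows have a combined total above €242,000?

3

February 2029–June 2029: €123,418 + €2,907 + €178,267 + €9,550 + €69,888 = €384,030 (over)
March 2029–July 2029: €2,907 + €178,267 + €9,550 + €69,888 + €2,250 = €262,862 (over)
April 2029–August 2029: €178,267 + €9,550 + €69,888 + €2,250 + €32,297 = €292,252 (over)
May 2029–September 2029: €9,550 + €69,888 + €2,250 + €32,297 + €39,057 = €153,042 (under)
June 2029–October 2029: €69,888 + €2,250 + €32,297 + €39,057 + €1,723 = €145,215 (under)
July 2029–November 2029: €2,250 + €32,297 + €39,057 + €1,723 + €1,681 = €77,008 (under)
3 windows exceed the threshold.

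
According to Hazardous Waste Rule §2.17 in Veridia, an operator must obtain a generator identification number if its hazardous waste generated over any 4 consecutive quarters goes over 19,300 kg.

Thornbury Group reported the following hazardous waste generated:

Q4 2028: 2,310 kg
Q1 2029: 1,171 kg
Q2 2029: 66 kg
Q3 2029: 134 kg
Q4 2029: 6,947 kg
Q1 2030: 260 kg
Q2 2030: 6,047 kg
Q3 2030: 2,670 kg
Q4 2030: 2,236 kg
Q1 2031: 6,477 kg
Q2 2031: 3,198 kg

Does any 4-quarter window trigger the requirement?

No

Q4 2028–Q3 2029: 2,310 kg + 1,171 kg + 66 kg + 134 kg = 3,681 kg (under)
Q1 2029–Q4 2029: 1,171 kg + 66 kg + 134 kg + 6,947 kg = 8,318 kg (under)
Q2 2029–Q1 2030: 66 kg + 134 kg + 6,947 kg + 260 kg = 7,407 kg (under)
Q3 2029–Q2 2030: 134 kg + 6,947 kg + 260 kg + 6,047 kg = 13,388 kg (under)
Q4 2029–Q3 2030: 6,947 kg + 260 kg + 6,047 kg + 2,670 kg = 15,924 kg (under)
Q1 2030–Q4 2030: 260 kg + 6,047 kg + 2,670 kg + 2,236 kg = 11,213 kg (under)
Q2 2030–Q1 2031: 6,047 kg + 2,670 kg + 2,236 kg + 6,477 kg = 17,430 kg (under)
Q3 2030–Q2 2031: 2,670 kg + 2,236 kg + 6,477 kg + 3,198 kg = 14,581 kg (under)
No window exceeds 19,300 kg.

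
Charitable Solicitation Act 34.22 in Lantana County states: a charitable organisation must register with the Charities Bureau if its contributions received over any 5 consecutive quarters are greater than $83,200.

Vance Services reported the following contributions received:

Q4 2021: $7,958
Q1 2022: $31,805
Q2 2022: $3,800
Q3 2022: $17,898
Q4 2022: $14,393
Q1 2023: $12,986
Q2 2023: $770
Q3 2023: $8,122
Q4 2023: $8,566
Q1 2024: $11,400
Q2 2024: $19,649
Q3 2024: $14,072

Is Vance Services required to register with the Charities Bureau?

Q4 2021–Q4 2022: $7,958 + $31,805 + $3,800 + $17,898 + $14,393 = $75,854 (under)
Q1 2022–Q1 2023: $31,805 + $3,800 + $17,898 + $14,393 + $12,986 = $80,882 (under)
Q2 2022–Q2 2023: $3,800 + $17,898 + $14,393 + $12,986 + $770 = $49,847 (under)
Q3 2022–Q3 2023: $17,898 + $14,393 + $12,986 + $770 + $8,122 = $54,169 (under)
Q4 2022–Q4 2023: $14,393 + $12,986 + $770 + $8,122 + $8,566 = $44,837 (under)
Q1 2023–Q1 2024: $12,986 + $770 + $8,122 + $8,566 + $11,400 = $41,844 (under)
Q2 2023–Q2 2024: $770 + $8,122 + $8,566 + $11,400 + $19,649 = $48,507 (under)
Q3 2023–Q3 2024: $8,122 + $8,566 + $11,400 + $19,649 + $14,072 = $61,809 (under)
No window exceeds $83,200.

No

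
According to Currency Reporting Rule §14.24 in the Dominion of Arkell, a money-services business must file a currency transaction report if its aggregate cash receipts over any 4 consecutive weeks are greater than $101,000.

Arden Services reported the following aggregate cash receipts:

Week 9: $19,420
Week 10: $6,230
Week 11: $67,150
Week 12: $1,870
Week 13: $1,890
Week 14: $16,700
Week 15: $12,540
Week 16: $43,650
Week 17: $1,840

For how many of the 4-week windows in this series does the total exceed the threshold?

Week 9–Week 12: $19,420 + $6,230 + $67,150 + $1,870 = $94,670 (under)
Week 10–Week 13: $6,230 + $67,150 + $1,870 + $1,890 = $77,140 (under)
Week 11–Week 14: $67,150 + $1,870 + $1,890 + $16,700 = $87,610 (under)
Week 12–Week 15: $1,870 + $1,890 + $16,700 + $12,540 = $33,000 (under)
Week 13–Week 16: $1,890 + $16,700 + $12,540 + $43,650 = $74,780 (under)
Week 14–Week 17: $16,700 + $12,540 + $43,650 + $1,840 = $74,730 (under)
0 windows exceed the threshold.

0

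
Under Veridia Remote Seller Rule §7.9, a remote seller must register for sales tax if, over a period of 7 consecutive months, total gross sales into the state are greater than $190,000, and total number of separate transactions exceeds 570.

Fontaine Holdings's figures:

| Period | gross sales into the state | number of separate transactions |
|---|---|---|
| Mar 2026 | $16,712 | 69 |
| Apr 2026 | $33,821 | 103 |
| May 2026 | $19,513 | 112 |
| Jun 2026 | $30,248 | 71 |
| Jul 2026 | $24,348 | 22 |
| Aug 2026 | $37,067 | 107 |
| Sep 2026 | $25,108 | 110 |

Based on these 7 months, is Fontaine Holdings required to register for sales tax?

No

Total gross sales into the state: $16,712 + $33,821 + $19,513 + $30,248 + $24,348 + $37,067 + $25,108 = $186,817 (≤ $190,000).
Total number of separate transactions: 69 + 103 + 112 + 71 + 22 + 107 + 110 = 594 (> 570).
The test is 'and': the rule requires both, and at least one is not exceeded.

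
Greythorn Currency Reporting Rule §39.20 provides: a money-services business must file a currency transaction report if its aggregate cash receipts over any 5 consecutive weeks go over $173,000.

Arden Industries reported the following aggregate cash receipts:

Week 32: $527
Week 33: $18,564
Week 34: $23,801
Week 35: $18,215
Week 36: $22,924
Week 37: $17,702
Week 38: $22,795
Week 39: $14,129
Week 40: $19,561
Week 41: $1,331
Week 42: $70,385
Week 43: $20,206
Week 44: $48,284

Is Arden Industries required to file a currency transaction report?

Week 32–Week 36: $527 + $18,564 + $23,801 + $18,215 + $22,924 = $84,031 (under)
Week 33–Week 37: $18,564 + $23,801 + $18,215 + $22,924 + $17,702 = $101,206 (under)
Week 34–Week 38: $23,801 + $18,215 + $22,924 + $17,702 + $22,795 = $105,437 (under)
Week 35–Week 39: $18,215 + $22,924 + $17,702 + $22,795 + $14,129 = $95,765 (under)
Week 36–Week 40: $22,924 + $17,702 + $22,795 + $14,129 + $19,561 = $97,111 (under)
Week 37–Week 41: $17,702 + $22,795 + $14,129 + $19,561 + $1,331 = $75,518 (under)
Week 38–Week 42: $22,795 + $14,129 + $19,561 + $1,331 + $70,385 = $128,201 (under)
Week 39–Week 43: $14,129 + $19,561 + $1,331 + $70,385 + $20,206 = $125,612 (under)
Week 40–Week 44: $19,561 + $1,331 + $70,385 + $20,206 + $48,284 = $159,767 (under)
No window exceeds $173,000.

No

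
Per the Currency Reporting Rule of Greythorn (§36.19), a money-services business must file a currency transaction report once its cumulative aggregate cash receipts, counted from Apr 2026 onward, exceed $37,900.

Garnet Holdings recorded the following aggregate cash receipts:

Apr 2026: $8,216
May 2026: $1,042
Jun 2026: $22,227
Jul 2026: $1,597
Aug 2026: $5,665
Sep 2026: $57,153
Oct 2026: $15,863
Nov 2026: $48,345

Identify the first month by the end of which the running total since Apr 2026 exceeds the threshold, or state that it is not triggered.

Aug 2026

Through Apr 2026: $8,216
Through May 2026: $9,258
Through Jun 2026: $31,485
Through Jul 2026: $33,082
Through Aug 2026: $38,747 ← exceeds threshold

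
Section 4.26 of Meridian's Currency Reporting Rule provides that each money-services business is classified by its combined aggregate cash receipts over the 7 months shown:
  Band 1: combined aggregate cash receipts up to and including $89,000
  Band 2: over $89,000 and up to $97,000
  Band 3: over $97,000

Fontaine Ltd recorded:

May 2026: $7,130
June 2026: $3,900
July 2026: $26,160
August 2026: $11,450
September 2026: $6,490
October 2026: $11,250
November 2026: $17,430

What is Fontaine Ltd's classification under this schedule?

Combined aggregate cash receipts: $7,130 + $3,900 + $26,160 + $11,450 + $6,490 + $11,250 + $17,430 = $83,810.
$83,810 ≤ $89,000, so Band 1 applies.

Band 1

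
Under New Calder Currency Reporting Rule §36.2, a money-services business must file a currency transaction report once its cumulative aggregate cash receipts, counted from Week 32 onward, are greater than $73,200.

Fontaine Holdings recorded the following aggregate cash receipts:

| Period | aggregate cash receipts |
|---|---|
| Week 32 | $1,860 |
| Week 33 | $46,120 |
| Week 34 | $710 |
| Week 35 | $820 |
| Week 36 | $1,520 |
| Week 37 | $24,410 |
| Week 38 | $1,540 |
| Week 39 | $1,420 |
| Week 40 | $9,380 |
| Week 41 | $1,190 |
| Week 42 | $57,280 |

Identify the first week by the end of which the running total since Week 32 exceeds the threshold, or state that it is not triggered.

Through Week 32: $1,860
Through Week 33: $47,980
Through Week 34: $48,690
Through Week 35: $49,510
Through Week 36: $51,030
Through Week 37: $75,440 ← exceeds threshold

Week 37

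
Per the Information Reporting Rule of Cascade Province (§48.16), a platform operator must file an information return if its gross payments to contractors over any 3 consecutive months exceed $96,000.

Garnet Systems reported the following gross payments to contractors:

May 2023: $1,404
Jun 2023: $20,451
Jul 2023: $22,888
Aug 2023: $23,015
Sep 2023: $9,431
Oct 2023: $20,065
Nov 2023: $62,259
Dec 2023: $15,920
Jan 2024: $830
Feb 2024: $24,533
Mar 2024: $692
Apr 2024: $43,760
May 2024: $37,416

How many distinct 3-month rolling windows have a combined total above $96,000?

May 2023–Jul 2023: $1,404 + $20,451 + $22,888 = $44,743 (under)
Jun 2023–Aug 2023: $20,451 + $22,888 + $23,015 = $66,354 (under)
Jul 2023–Sep 2023: $22,888 + $23,015 + $9,431 = $55,334 (under)
Aug 2023–Oct 2023: $23,015 + $9,431 + $20,065 = $52,511 (under)
Sep 2023–Nov 2023: $9,431 + $20,065 + $62,259 = $91,755 (under)
Oct 2023–Dec 2023: $20,065 + $62,259 + $15,920 = $98,244 (over)
Nov 2023–Jan 2024: $62,259 + $15,920 + $830 = $79,009 (under)
Dec 2023–Feb 2024: $15,920 + $830 + $24,533 = $41,283 (under)
Jan 2024–Mar 2024: $830 + $24,533 + $692 = $26,055 (under)
Feb 2024–Apr 2024: $24,533 + $692 + $43,760 = $68,985 (under)
Mar 2024–May 2024: $692 + $43,760 + $37,416 = $81,868 (under)
1 window exceeds the threshold.

1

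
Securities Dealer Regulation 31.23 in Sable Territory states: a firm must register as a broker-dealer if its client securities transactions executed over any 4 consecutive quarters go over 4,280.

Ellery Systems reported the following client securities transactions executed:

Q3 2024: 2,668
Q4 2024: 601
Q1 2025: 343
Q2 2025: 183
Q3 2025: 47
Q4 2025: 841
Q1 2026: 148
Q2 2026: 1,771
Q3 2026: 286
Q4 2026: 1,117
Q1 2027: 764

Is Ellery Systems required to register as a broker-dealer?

Q3 2024–Q2 2025: 2,668 + 601 + 343 + 183 = 3,795 (under)
Q4 2024–Q3 2025: 601 + 343 + 183 + 47 = 1,174 (under)
Q1 2025–Q4 2025: 343 + 183 + 47 + 841 = 1,414 (under)
Q2 2025–Q1 2026: 183 + 47 + 841 + 148 = 1,219 (under)
Q3 2025–Q2 2026: 47 + 841 + 148 + 1,771 = 2,807 (under)
Q4 2025–Q3 2026: 841 + 148 + 1,771 + 286 = 3,046 (under)
Q1 2026–Q4 2026: 148 + 1,771 + 286 + 1,117 = 3,322 (under)
Q2 2026–Q1 2027: 1,771 + 286 + 1,117 + 764 = 3,938 (under)
No window exceeds 4,280.

No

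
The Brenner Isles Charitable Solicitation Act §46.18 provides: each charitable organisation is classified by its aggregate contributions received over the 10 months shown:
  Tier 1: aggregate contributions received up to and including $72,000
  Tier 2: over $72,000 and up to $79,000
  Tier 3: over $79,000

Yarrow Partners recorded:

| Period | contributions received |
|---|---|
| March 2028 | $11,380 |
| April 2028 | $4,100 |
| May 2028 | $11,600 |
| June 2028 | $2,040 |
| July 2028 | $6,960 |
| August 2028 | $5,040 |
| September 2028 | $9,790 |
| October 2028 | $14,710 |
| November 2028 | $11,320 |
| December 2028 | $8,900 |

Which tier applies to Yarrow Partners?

Tier 3

Aggregate contributions received: $11,380 + $4,100 + $11,600 + $2,040 + $6,960 + $5,040 + $9,790 + $14,710 + $11,320 + $8,900 = $85,840.
$85,840 > $79,000, so Tier 3 applies.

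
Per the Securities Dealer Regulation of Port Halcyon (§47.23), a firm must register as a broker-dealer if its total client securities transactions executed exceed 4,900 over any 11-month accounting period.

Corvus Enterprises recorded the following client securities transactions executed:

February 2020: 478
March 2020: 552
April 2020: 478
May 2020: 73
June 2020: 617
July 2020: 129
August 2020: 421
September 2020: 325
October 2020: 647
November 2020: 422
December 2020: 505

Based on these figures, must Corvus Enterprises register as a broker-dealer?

Total client securities transactions executed: 478 + 552 + 478 + 73 + 617 + 129 + 421 + 325 + 647 + 422 + 505 = 4,647.
4,647 ≤ 4,900, so the threshold is not exceeded.

No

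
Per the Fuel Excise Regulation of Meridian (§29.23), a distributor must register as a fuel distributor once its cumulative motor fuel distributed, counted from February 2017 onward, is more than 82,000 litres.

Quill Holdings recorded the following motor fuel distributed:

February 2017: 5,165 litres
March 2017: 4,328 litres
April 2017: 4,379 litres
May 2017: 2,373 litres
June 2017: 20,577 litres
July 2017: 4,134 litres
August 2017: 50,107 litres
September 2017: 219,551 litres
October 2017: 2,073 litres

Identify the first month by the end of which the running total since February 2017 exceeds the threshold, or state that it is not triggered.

August 2017

Through February 2017: 5,165 litres
Through March 2017: 9,493 litres
Through April 2017: 13,872 litres
Through May 2017: 16,245 litres
Through June 2017: 36,822 litres
Through July 2017: 40,956 litres
Through August 2017: 91,063 litres ← exceeds threshold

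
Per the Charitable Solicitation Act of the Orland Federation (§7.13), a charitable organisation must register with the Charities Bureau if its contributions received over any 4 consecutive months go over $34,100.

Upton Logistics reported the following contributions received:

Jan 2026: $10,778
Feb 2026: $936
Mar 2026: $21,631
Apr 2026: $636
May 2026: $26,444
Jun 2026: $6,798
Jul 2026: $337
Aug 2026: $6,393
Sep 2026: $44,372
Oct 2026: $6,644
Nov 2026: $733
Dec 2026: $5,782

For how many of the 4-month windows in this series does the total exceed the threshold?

8

Jan 2026–Apr 2026: $10,778 + $936 + $21,631 + $636 = $33,981 (under)
Feb 2026–May 2026: $936 + $21,631 + $636 + $26,444 = $49,647 (over)
Mar 2026–Jun 2026: $21,631 + $636 + $26,444 + $6,798 = $55,509 (over)
Apr 2026–Jul 2026: $636 + $26,444 + $6,798 + $337 = $34,215 (over)
May 2026–Aug 2026: $26,444 + $6,798 + $337 + $6,393 = $39,972 (over)
Jun 2026–Sep 2026: $6,798 + $337 + $6,393 + $44,372 = $57,900 (over)
Jul 2026–Oct 2026: $337 + $6,393 + $44,372 + $6,644 = $57,746 (over)
Aug 2026–Nov 2026: $6,393 + $44,372 + $6,644 + $733 = $58,142 (over)
Sep 2026–Dec 2026: $44,372 + $6,644 + $733 + $5,782 = $57,531 (over)
8 windows exceed the threshold.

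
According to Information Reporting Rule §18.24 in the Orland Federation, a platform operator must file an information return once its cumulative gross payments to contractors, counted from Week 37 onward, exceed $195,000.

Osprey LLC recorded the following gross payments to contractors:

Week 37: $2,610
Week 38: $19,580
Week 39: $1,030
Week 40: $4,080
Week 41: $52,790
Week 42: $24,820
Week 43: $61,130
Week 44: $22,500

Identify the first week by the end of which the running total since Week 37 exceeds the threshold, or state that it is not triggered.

Through Week 37: $2,610
Through Week 38: $22,190
Through Week 39: $23,220
Through Week 40: $27,300
Through Week 41: $80,090
Through Week 42: $104,910
Through Week 43: $166,040
Through Week 44: $188,540
Final cumulative total $188,540 ≤ $195,000; the threshold is never exceeded.

Not triggered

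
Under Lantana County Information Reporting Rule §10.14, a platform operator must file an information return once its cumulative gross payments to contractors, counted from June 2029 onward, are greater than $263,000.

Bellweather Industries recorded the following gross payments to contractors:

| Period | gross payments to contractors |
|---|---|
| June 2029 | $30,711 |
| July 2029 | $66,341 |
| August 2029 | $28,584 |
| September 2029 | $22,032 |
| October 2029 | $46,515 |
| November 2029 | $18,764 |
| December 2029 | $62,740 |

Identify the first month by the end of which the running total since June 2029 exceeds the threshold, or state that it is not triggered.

Through June 2029: $30,711
Through July 2029: $97,052
Through August 2029: $125,636
Through September 2029: $147,668
Through October 2029: $194,183
Through November 2029: $212,947
Through December 2029: $275,687 ← exceeds threshold

December 2029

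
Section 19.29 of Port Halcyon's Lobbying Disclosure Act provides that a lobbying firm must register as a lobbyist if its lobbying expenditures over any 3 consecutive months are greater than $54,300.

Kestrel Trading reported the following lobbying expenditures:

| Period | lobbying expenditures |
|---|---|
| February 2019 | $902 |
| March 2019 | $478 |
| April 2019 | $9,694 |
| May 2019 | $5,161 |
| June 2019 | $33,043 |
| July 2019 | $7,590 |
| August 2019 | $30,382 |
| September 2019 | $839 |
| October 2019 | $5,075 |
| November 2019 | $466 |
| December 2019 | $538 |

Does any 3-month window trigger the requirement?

February 2019–April 2019: $902 + $478 + $9,694 = $11,074 (under)
March 2019–May 2019: $478 + $9,694 + $5,161 = $15,333 (under)
April 2019–June 2019: $9,694 + $5,161 + $33,043 = $47,898 (under)
May 2019–July 2019: $5,161 + $33,043 + $7,590 = $45,794 (under)
June 2019–August 2019: $33,043 + $7,590 + $30,382 = $71,015 (over)
July 2019–September 2019: $7,590 + $30,382 + $839 = $38,811 (under)
August 2019–October 2019: $30,382 + $839 + $5,075 = $36,296 (under)
September 2019–November 2019: $839 + $5,075 + $466 = $6,380 (under)
October 2019–December 2019: $5,075 + $466 + $538 = $6,079 (under)
At least one window exceeds $54,300.

Yes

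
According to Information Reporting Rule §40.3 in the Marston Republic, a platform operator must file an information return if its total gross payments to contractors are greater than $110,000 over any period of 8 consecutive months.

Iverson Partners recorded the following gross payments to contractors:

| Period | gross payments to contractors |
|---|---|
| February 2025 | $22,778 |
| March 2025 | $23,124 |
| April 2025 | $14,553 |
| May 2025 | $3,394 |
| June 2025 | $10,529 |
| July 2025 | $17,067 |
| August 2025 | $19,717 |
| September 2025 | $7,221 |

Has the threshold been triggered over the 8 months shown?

Total gross payments to contractors: $22,778 + $23,124 + $14,553 + $3,394 + $10,529 + $17,067 + $19,717 + $7,221 = $118,383.
$118,383 > $110,000, so the threshold is exceeded.

Yes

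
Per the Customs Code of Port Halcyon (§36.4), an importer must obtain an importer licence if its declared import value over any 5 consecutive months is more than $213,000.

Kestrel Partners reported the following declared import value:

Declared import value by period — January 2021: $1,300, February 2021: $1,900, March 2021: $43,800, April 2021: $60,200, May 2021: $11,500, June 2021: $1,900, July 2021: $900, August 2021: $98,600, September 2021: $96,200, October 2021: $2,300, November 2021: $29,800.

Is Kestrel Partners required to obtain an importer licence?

Yes

January 2021–May 2021: $1,300 + $1,900 + $43,800 + $60,200 + $11,500 = $118,700 (under)
February 2021–June 2021: $1,900 + $43,800 + $60,200 + $11,500 + $1,900 = $119,300 (under)
March 2021–July 2021: $43,800 + $60,200 + $11,500 + $1,900 + $900 = $118,300 (under)
April 2021–August 2021: $60,200 + $11,500 + $1,900 + $900 + $98,600 = $173,100 (under)
May 2021–September 2021: $11,500 + $1,900 + $900 + $98,600 + $96,200 = $209,100 (under)
June 2021–October 2021: $1,900 + $900 + $98,600 + $96,200 + $2,300 = $199,900 (under)
July 2021–November 2021: $900 + $98,600 + $96,200 + $2,300 + $29,800 = $227,800 (over)
At least one window exceeds $213,000.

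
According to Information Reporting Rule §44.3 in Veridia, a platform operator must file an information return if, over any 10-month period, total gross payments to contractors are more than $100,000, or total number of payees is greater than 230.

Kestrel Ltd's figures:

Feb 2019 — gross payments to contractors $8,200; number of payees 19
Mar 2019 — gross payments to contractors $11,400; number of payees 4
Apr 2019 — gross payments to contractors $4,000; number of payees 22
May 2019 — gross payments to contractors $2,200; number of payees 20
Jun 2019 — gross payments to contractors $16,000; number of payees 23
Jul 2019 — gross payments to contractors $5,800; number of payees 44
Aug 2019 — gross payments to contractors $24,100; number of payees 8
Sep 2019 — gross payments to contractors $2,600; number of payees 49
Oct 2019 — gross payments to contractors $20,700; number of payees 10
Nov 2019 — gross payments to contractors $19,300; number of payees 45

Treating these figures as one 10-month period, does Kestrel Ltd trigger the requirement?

Total gross payments to contractors: $8,200 + $11,400 + $4,000 + $2,200 + $16,000 + $5,800 + $24,100 + $2,600 + $20,700 + $19,300 = $114,300 (> $100,000).
Total number of payees: 19 + 4 + 22 + 20 + 23 + 44 + 8 + 49 + 10 + 45 = 244 (> 230).
The test is 'or': at least one threshold is exceeded.

Yes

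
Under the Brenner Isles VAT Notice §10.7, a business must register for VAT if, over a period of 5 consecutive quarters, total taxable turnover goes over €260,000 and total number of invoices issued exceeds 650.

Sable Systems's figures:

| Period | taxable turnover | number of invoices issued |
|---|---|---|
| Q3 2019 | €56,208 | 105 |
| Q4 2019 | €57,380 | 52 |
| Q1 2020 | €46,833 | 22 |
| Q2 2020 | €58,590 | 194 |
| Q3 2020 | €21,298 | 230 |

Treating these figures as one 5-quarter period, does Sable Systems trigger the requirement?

Total taxable turnover: €56,208 + €57,380 + €46,833 + €58,590 + €21,298 = €240,309 (≤ €260,000).
Total number of invoices issued: 105 + 52 + 22 + 194 + 230 = 603 (≤ 650).
The test is 'and': the rule requires both, and at least one is not exceeded.

No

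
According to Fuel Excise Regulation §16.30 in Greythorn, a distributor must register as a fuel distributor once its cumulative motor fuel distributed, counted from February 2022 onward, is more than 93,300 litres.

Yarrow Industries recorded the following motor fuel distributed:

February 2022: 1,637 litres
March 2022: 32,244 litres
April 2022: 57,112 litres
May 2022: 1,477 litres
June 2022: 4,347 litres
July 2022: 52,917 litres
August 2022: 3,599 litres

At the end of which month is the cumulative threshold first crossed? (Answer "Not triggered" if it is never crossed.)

June 2022

Through February 2022: 1,637 litres
Through March 2022: 33,881 litres
Through April 2022: 90,993 litres
Through May 2022: 92,470 litres
Through June 2022: 96,817 litres ← exceeds threshold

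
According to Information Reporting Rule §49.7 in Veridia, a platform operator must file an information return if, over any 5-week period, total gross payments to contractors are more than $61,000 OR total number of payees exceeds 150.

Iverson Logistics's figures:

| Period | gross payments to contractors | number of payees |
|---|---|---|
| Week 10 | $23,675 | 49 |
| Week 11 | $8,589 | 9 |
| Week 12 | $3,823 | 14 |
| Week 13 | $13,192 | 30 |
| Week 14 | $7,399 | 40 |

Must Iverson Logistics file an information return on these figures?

Total gross payments to contractors: $23,675 + $8,589 + $3,823 + $13,192 + $7,399 = $56,678 (≤ $61,000).
Total number of payees: 49 + 9 + 14 + 30 + 40 = 142 (≤ 150).
The test is 'or': neither threshold is exceeded.

No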